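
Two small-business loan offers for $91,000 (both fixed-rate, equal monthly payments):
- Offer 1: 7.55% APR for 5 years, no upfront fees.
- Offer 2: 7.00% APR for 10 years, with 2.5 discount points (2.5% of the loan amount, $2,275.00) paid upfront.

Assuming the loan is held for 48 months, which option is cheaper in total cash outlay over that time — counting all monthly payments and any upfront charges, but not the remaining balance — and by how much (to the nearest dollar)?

Offer 1: monthly rate = 7.55%/12 = 0.0062917; payment = 91,000 × 0.0062917 / (1 − (1+0.0062917)^−60) = $1,825.62.
Offer 2: at 7.00% the monthly rate is 0.0058333, so the payment is 91,000 × 0.0058333 / (1 − 1.0058333^−120) = $1,056.59.
Over 48 months: Offer 1 costs 48 × $1,825.62 = $87,629.76; Offer 2 costs 48 × $1,056.59 + $2,275.00 = $52,991.32.
Offer 2 is cheaper by $87,629.76 − $52,991.32 = $34,638.44.

Offer 2 by $34,638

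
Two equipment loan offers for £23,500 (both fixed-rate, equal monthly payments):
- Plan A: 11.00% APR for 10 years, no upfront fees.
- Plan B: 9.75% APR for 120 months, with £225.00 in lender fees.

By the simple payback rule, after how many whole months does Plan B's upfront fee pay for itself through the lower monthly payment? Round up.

14 months

Plan A: monthly rate = 11%/12 = 0.0091667; payment = 23,500 × 0.0091667 / (1 − (1+0.0091667)^−120) = £323.71.
Plan B: monthly rate = 9.75%/12 = 0.0081250; payment = 23,500 × 0.0081250 / (1 − (1+0.0081250)^−120) = £307.31.
Monthly savings = £323.71 − £307.31 = £16.40.
Break-even = £225.00 / £16.40 = 13.72 → 14 months.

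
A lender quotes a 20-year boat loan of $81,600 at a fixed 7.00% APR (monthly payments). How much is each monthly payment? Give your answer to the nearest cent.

At 7.00% the monthly rate is 0.0058333, so the payment is 81,600 × 0.0058333 / (1 − 1.0058333^−240) = $632.64.

$632.64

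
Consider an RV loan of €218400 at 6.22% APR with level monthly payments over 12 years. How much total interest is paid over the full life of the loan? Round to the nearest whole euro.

€92,093

Monthly rate = 6.22%/12 = 0.0051833; payment = 218,400 × 0.0051833 / (1 − (1+0.0051833)^−144) = €2,156.20.
Total paid = 144 × €2,156.20 = €310,492.80; interest = €310,492.80 − €218,400 = €92,092.80.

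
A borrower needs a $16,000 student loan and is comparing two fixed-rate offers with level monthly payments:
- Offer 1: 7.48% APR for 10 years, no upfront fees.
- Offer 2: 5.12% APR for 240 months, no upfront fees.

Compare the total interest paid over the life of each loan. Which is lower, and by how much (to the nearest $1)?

Offer 1: at 7.48% the monthly rate is 0.0062333, so the payment is 16,000 × 0.0062333 / (1 − 1.0062333^−120) = $189.76.
Total interest on Offer 1 = 120 × $189.76 − $16,000 = $6,771.20.
Offer 2: at 5.12% the monthly rate is 0.0042667, so the payment is 16,000 × 0.0042667 / (1 − 1.0042667^−240) = $106.66.
Total interest on Offer 2 = 240 × $106.66 − $16,000 = $9,598.40.
Offer 1 is lower by $2,827.20.

Offer 1 by $2,827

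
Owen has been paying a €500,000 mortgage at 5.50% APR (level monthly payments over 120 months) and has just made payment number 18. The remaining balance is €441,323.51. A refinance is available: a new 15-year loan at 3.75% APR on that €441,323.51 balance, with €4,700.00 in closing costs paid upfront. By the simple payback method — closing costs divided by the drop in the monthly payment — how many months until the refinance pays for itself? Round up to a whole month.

Current payment = 500,000 × 5.5%/12 / (1 − (1+0.0045833)^−120) = €5,426.31.
Refinanced payment = 441,323.51 × 0.0031250 / (1 − (1+0.0031250)^−180) = €3,209.40.
Monthly savings = €5,426.31 − €3,209.40 = €2,216.91.
Break-even = €4,700.00 / €2,216.91 = 2.12 → 3 months.

3 months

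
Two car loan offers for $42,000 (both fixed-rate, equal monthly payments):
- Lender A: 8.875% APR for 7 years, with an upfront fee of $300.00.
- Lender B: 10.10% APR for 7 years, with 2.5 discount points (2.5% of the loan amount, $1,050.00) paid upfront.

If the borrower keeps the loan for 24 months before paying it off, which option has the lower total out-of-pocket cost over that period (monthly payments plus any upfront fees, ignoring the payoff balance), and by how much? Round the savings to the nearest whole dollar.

Lender A by $1,382

Lender A: at 8.875% the monthly rate is 0.0073958, so the payment is 42,000 × 0.0073958 / (1 − 1.0073958^−84) = $673.08.
Lender B: at 10.10% the monthly rate is 0.0084167, so the payment is 42,000 × 0.0084167 / (1 − 1.0084167^−84) = $699.42.
Over 24 months: Lender A costs 24 × $673.08 + $300.00 = $16,453.92; Lender B costs 24 × $699.42 + $1,050.00 = $17,836.08.
Lender A is cheaper by $17,836.08 − $16,453.92 = $1,382.16.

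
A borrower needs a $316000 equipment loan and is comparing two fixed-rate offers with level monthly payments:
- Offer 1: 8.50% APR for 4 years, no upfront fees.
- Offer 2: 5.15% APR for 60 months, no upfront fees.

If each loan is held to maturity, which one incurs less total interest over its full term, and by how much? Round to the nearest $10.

Offer 1: at 8.50% the monthly rate is 0.0070833, so the payment is 316,000 × 0.0070833 / (1 − 1.0070833^−48) = $7,788.86.
Total interest on Offer 1 = 48 × $7,788.86 − $316,000 = $57,865.28.
Offer 2: at 5.15% the monthly rate is 0.0042917, so the payment is 316,000 × 0.0042917 / (1 − 1.0042917^−60) = $5,985.05.
Total interest on Offer 2 = 60 × $5,985.05 − $316,000 = $43,103.00.
Offer 2 is lower by $14,762.28.

Offer 2 by $14,760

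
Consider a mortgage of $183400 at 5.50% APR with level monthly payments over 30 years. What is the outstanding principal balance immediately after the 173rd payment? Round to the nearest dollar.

$130,587

With monthly rate i = 5.5%/12 = 0.0045833, the balance after k of n payments is P · [(1+i)^n − (1+i)^k] / [(1+i)^n − 1].
(1+0.0045833)^360 = 5.18738784 and (1+0.0045833)^173 = 2.20583274, so the balance is 183,400 × (5.18738784 − 2.20583274) / (5.18738784 − 1) = $130,586.71.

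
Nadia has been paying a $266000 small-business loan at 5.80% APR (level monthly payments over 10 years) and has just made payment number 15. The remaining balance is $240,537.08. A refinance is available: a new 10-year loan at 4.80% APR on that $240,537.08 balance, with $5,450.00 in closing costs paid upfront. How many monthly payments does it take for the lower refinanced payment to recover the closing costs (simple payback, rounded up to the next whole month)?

Current payment = 266,000 × 5.8%/12 / (1 − (1+0.0048333)^−120) = $2,926.50.
Refinanced payment = 240,537.08 × 0.0040000 / (1 − (1+0.0040000)^−120) = $2,527.82.
Monthly savings = $2,926.50 − $2,527.82 = $398.68.
Break-even = $5,450.00 / $398.68 = 13.67 → 14 months.

14 months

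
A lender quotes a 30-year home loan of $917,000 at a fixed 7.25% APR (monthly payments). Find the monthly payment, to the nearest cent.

$6,255.56

Monthly rate = 7.25%/12 = 0.0060417; payment = 917,000 × 0.0060417 / (1 − (1+0.0060417)^−360) = $6,255.56.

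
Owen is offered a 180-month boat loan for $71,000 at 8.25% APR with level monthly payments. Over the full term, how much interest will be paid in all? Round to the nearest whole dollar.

At 8.25% the monthly rate is 0.0068750, so the payment is 71,000 × 0.0068750 / (1 − 1.0068750^−180) = $688.80.
Total paid = 180 × $688.80 = $123,984.00; interest = $123,984.00 − $71,000 = $52,984.00.

$52,984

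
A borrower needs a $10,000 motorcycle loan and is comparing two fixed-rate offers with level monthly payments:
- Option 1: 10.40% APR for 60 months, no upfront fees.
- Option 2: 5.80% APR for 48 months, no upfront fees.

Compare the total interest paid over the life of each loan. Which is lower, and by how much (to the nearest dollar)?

Option 2 by $1,638

Option 1: at 10.40% the monthly rate is 0.0086667, so the payment is 10,000 × 0.0086667 / (1 − 1.0086667^−60) = $214.44.
Total interest on Option 1 = 60 × $214.44 − $10,000 = $2,866.40.
Option 2: at 5.80% the monthly rate is 0.0048333, so the payment is 10,000 × 0.0048333 / (1 − 1.0048333^−48) = $233.93.
Total interest on Option 2 = 48 × $233.93 − $10,000 = $1,228.64.
Option 2 is lower by $1,637.76.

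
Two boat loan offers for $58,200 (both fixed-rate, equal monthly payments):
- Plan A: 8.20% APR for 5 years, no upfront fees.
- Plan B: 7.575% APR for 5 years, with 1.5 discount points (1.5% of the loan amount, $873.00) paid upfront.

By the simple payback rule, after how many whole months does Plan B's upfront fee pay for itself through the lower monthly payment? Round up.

Plan A: monthly rate = 8.2%/12 = 0.0068333; payment = 58,200 × 0.0068333 / (1 − (1+0.0068333)^−60) = $1,185.66.
Plan B: monthly rate = 7.575%/12 = 0.0063125; payment = 58,200 × 0.0063125 / (1 − (1+0.0063125)^−60) = $1,168.28.
Monthly savings = $1,185.66 − $1,168.28 = $17.38.
Break-even = $873.00 / $17.38 = 50.23 → 51 months.

51 months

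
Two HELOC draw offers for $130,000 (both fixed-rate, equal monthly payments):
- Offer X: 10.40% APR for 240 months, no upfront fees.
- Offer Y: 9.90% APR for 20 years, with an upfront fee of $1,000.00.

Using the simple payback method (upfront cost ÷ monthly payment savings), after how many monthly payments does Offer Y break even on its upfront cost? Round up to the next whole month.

Offer X: at 10.40% the monthly rate is 0.0086667, so the payment is 130,000 × 0.0086667 / (1 − 1.0086667^−240) = $1,289.17.
Offer Y: at 9.90% the monthly rate is 0.0082500, so the payment is 130,000 × 0.0082500 / (1 − 1.0082500^−240) = $1,245.93.
Monthly savings = $1,289.17 − $1,245.93 = $43.24.
Break-even = $1,000.00 / $43.24 = 23.13 → 24 months.

24 months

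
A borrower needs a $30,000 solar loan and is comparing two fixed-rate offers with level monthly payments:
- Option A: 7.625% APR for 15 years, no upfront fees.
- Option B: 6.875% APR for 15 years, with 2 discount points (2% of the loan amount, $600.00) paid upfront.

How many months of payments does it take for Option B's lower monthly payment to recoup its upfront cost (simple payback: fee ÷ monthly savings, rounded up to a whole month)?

48 months

Option A: at 7.625% the monthly rate is 0.0063542, so the payment is 30,000 × 0.0063542 / (1 − 1.0063542^−180) = $280.24.
Option B: monthly rate = 6.875%/12 = 0.0057292; payment = 30,000 × 0.0057292 / (1 − (1+0.0057292)^−180) = $267.56.
Monthly savings = $280.24 − $267.56 = $12.68.
Break-even = $600.00 / $12.68 = 47.32 → 48 months.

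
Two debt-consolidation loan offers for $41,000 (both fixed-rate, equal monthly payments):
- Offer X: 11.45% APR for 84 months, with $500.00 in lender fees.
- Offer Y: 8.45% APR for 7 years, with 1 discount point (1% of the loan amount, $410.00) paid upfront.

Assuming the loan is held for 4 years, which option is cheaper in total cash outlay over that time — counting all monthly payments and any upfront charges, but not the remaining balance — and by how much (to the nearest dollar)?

Offer X: at 11.45% the monthly rate is 0.0095417, so the payment is 41,000 × 0.0095417 / (1 − 1.0095417^−84) = $711.76.
Offer Y: monthly rate = 8.45%/12 = 0.0070417; payment = 41,000 × 0.0070417 / (1 − (1+0.0070417)^−84) = $648.27.
Over 48 months: Offer X costs 48 × $711.76 + $500.00 = $34,664.48; Offer Y costs 48 × $648.27 + $410.00 = $31,526.96.
Offer Y is cheaper by $34,664.48 − $31,526.96 = $3,137.52.

Offer Y by $3,138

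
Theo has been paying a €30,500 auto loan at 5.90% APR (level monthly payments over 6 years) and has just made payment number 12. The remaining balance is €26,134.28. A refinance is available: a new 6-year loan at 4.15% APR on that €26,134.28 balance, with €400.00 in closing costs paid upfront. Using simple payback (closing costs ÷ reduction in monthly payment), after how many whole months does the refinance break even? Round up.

Current payment = 30,500 × 5.9%/12 / (1 − (1+0.0049167)^−72) = €504.03.
Refinanced payment = 26,134.28 × 0.0034583 / (1 − (1+0.0034583)^−72) = €410.66.
Monthly savings = €504.03 − €410.66 = €93.37.
Break-even = €400.00 / €93.37 = 4.28 → 5 months.

5 months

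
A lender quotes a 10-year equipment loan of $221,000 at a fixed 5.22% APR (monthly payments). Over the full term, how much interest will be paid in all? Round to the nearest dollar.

$63,146

Monthly rate = 5.22%/12 = 0.0043500; payment = 221,000 × 0.0043500 / (1 − (1+0.0043500)^−120) = $2,367.88.
Total paid = 120 × $2,367.88 = $284,145.60; interest = $284,145.60 − $221,000 = $63,145.60.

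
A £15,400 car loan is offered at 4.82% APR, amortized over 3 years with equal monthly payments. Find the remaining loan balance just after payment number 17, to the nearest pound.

With monthly rate i = 4.82%/12 = 0.0040167, the balance after k of n payments is P · [(1+i)^n − (1+i)^k] / [(1+i)^n − 1].
(1+0.0040167)^36 = 1.15524261 and (1+0.0040167)^17 = 1.07052220, so the balance is 15,400 × (1.15524261 − 1.07052220) / (1.15524261 − 1) = £8,404.23.

£8,404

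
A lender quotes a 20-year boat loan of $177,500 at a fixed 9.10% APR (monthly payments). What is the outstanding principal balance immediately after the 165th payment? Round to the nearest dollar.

With monthly rate i = 9.1%/12 = 0.0075833, the balance after k of n payments is P · [(1+i)^n − (1+i)^k] / [(1+i)^n − 1].
(1+0.0075833)^240 = 6.12962674 and (1+0.0075833)^165 = 3.47825081, so the balance is 177,500 × (6.12962674 − 3.47825081) / (6.12962674 − 1) = $91,745.32.

$91,745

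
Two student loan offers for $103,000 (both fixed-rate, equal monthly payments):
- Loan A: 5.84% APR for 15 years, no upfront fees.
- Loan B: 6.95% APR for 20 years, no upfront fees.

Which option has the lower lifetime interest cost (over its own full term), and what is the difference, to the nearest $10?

Loan A by $36,060

Loan A: at 5.84% the monthly rate is 0.0048667, so the payment is 103,000 × 0.0048667 / (1 − 1.0048667^−180) = $860.29.
Total interest on Loan A = 180 × $860.29 − $103,000 = $51,852.20.
Loan B: monthly rate = 6.95%/12 = 0.0057917; payment = 103,000 × 0.0057917 / (1 − (1+0.0057917)^−240) = $795.47.
Total interest on Loan B = 240 × $795.47 − $103,000 = $87,912.80.
Loan A is lower by $36,060.60.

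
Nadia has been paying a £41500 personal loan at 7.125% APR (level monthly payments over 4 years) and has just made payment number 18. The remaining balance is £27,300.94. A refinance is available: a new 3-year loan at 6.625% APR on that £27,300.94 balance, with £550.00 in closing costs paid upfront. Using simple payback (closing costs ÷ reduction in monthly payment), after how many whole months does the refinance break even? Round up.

Current payment = 41,500 × 7.125%/12 / (1 − (1+0.0059375)^−48) = £996.18.
Refinanced payment = 27,300.94 × 0.0055208 / (1 − (1+0.0055208)^−36) = £838.30.
Monthly savings = £996.18 − £838.30 = £157.88.
Break-even = £550.00 / £157.88 = 3.48 → 4 months.

4 months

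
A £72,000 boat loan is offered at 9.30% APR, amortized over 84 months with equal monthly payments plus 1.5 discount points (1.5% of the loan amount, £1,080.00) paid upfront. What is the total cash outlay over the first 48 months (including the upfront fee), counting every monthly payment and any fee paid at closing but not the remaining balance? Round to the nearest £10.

£57,210

At 9.30% the monthly rate is 0.0077500, so the payment is 72,000 × 0.0077500 / (1 − 1.0077500^−84) = £1,169.41.
Total outlay = 48 × £1,169.41 + £1,080.00 = £57,211.68.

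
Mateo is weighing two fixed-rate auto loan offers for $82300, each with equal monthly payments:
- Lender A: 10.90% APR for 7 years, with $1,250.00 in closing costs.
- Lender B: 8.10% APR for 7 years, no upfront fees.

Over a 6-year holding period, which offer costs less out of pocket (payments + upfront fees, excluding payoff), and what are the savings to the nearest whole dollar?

Lender A: at 10.90% the monthly rate is 0.0090833, so the payment is 82,300 × 0.0090833 / (1 − 1.0090833^−84) = $1,404.85.
Lender B: at 8.10% the monthly rate is 0.0067500, so the payment is 82,300 × 0.0067500 / (1 − 1.0067500^−84) = $1,286.85.
Over 72 months: Lender A costs 72 × $1,404.85 + $1,250.00 = $102,399.20; Lender B costs 72 × $1,286.85 = $92,653.20.
Lender B is cheaper by $102,399.20 − $92,653.20 = $9,746.00.

Lender B by $9,746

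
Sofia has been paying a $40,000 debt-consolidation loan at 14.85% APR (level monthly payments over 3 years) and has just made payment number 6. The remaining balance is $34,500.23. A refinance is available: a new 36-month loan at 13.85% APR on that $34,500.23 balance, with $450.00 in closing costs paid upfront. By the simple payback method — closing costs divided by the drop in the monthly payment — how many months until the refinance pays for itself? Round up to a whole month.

3 months

Current payment = 40,000 × 14.85%/12 / (1 − (1+0.0123750)^−36) = $1,383.68.
Refinanced payment = 34,500.23 × 0.0115417 / (1 − (1+0.0115417)^−36) = $1,176.62.
Monthly savings = $1,383.68 − $1,176.62 = $207.06.
Break-even = $450.00 / $207.06 = 2.17 → 3 months.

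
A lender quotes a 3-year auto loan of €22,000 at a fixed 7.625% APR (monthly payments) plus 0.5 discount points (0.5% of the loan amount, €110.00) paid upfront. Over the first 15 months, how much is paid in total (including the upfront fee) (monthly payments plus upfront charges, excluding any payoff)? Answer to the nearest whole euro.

Monthly rate = 7.625%/12 = 0.0063542; payment = 22,000 × 0.0063542 / (1 − (1+0.0063542)^−36) = €685.60.
Total outlay = 15 × €685.60 + €110.00 = €10,394.00.

€10,394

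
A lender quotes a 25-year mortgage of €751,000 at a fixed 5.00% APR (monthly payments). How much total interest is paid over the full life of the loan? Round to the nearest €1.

Monthly rate = 5%/12 = 0.0041667; payment = 751,000 × 0.0041667 / (1 − (1+0.0041667)^−300) = €4,390.27.
Total paid = 300 × €4,390.27 = €1,317,081.00; interest = €1,317,081.00 − €751,000 = €566,081.00.

€566,081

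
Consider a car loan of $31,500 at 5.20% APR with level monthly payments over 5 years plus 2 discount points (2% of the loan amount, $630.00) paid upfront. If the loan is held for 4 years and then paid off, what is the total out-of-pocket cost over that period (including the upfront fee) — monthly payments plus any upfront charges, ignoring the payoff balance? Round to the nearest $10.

Monthly rate = 5.2%/12 = 0.0043333; payment = 31,500 × 0.0043333 / (1 − (1+0.0043333)^−60) = $597.33.
Total outlay = 48 × $597.33 + $630.00 = $29,301.84.

$29,300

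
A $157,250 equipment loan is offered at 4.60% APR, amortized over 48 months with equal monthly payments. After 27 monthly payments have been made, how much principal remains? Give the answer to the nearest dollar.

With monthly rate i = 4.6%/12 = 0.0038333, the balance after k of n payments is P · [(1+i)^n − (1+i)^k] / [(1+i)^n − 1].
(1+0.0038333)^48 = 1.20159307 and (1+0.0038333)^27 = 1.10882637, so the balance is 157,250 × (1.20159307 − 1.10882637) / (1.20159307 − 1) = $72,361.43.

$72,361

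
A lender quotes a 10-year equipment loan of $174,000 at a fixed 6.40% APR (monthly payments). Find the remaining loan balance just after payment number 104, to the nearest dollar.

With monthly rate i = 6.4%/12 = 0.0053333, the balance after k of n payments is P · [(1+i)^n − (1+i)^k] / [(1+i)^n − 1].
(1+0.0053333)^120 = 1.89325842 and (1+0.0053333)^104 = 1.73879578, so the balance is 174,000 × (1.89325842 − 1.73879578) / (1.89325842 − 1) = $30,088.16.

$30,088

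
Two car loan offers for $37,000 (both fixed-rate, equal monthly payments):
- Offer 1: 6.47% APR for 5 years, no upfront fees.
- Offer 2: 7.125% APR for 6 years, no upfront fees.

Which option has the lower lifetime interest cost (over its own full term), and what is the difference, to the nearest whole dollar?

Offer 1 by $2,173

Offer 1: at 6.47% the monthly rate is 0.0053917, so the payment is 37,000 × 0.0053917 / (1 − 1.0053917^−60) = $723.43.
Total interest on Offer 1 = 60 × $723.43 − $37,000 = $6,405.80.
Offer 2: at 7.125% the monthly rate is 0.0059375, so the payment is 37,000 × 0.0059375 / (1 − 1.0059375^−72) = $633.04.
Total interest on Offer 2 = 72 × $633.04 − $37,000 = $8,578.88.
Offer 1 is lower by $2,173.08.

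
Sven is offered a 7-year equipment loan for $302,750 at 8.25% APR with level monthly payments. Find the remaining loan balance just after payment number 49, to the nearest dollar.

$147,515

With monthly rate i = 8.25%/12 = 0.0068750, the balance after k of n payments is P · [(1+i)^n − (1+i)^k] / [(1+i)^n − 1].
(1+0.0068750)^84 = 1.77806180 and (1+0.0068750)^49 = 1.39895044, so the balance is 302,750 × (1.77806180 − 1.39895044) / (1.77806180 − 1) = $147,515.23.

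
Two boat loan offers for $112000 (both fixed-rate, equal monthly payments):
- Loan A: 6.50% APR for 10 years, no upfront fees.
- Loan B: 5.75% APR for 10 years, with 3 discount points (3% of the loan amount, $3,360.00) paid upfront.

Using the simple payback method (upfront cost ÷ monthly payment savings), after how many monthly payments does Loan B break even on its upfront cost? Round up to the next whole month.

Loan A: monthly rate = 6.5%/12 = 0.0054167; payment = 112,000 × 0.0054167 / (1 − (1+0.0054167)^−120) = $1,271.74.
Loan B: at 5.75% the monthly rate is 0.0047917, so the payment is 112,000 × 0.0047917 / (1 − 1.0047917^−120) = $1,229.42.
Monthly savings = $1,271.74 − $1,229.42 = $42.32.
Break-even = $3,360.00 / $42.32 = 79.40 → 80 months.

80 months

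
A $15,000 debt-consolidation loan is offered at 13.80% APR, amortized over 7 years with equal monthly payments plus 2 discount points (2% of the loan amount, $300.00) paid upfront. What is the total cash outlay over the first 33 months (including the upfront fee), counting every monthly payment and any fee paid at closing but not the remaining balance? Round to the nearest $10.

$9,520

Monthly rate = 13.8%/12 = 0.0115000; payment = 15,000 × 0.0115000 / (1 − (1+0.0115000)^−84) = $279.45.
Total outlay = 33 × $279.45 + $300.00 = $9,521.85.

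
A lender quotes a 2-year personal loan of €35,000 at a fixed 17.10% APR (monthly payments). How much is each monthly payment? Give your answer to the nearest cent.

€1,732.16

Monthly rate = 17.1%/12 = 0.0142500; payment = 35,000 × 0.0142500 / (1 − (1+0.0142500)^−24) = €1,732.16.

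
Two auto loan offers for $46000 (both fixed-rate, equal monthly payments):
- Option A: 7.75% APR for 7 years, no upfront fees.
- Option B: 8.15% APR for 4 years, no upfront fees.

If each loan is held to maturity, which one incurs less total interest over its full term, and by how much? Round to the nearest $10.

Option A: monthly rate = 7.75%/12 = 0.0064583; payment = 46,000 × 0.0064583 / (1 − (1+0.0064583)^−84) = $711.25.
Total interest on Option A = 84 × $711.25 − $46,000 = $13,745.00.
Option B: at 8.15% the monthly rate is 0.0067917, so the payment is 46,000 × 0.0067917 / (1 − 1.0067917^−48) = $1,126.24.
Total interest on Option B = 48 × $1,126.24 − $46,000 = $8,059.52.
Option B is lower by $5,685.48.

Option B by $5,690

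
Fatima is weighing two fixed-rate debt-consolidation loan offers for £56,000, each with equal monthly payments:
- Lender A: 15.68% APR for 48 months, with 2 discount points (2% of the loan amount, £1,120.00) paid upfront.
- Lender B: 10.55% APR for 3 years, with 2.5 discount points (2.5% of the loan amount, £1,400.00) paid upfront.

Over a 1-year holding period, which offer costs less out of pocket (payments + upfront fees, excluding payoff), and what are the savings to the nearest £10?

Lender A by £3,200

Lender A: monthly rate = 15.68%/12 = 0.0130667; payment = 56,000 × 0.0130667 / (1 − (1+0.0130667)^−48) = £1,577.89.
Lender B: monthly rate = 10.55%/12 = 0.0087917; payment = 56,000 × 0.0087917 / (1 − (1+0.0087917)^−36) = £1,821.46.
Over 12 months: Lender A costs 12 × £1,577.89 + £1,120.00 = £20,054.68; Lender B costs 12 × £1,821.46 + £1,400.00 = £23,257.52.
Lender A is cheaper by £23,257.52 − £20,054.68 = £3,202.84.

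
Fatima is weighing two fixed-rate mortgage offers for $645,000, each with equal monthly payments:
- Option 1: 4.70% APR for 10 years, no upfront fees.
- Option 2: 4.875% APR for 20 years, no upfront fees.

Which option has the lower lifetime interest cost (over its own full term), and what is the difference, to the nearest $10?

Option 1 by $201,310

Option 1: monthly rate = 4.7%/12 = 0.0039167; payment = 645,000 × 0.0039167 / (1 − (1+0.0039167)^−120) = $6,747.04.
Total interest on Option 1 = 120 × $6,747.04 − $645,000 = $164,644.80.
Option 2: at 4.875% the monthly rate is 0.0040625, so the payment is 645,000 × 0.0040625 / (1 − 1.0040625^−240) = $4,212.30.
Total interest on Option 2 = 240 × $4,212.30 − $645,000 = $365,952.00.
Option 1 is lower by $201,307.20.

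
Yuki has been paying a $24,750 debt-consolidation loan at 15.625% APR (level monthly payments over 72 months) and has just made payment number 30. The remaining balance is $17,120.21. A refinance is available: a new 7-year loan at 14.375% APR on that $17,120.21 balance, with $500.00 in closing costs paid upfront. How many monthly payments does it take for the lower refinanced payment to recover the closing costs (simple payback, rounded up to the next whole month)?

3 months

Current payment = 24,750 × 15.625%/12 / (1 − (1+0.0130208)^−72) = $531.78.
Refinanced payment = 17,120.21 × 0.0119792 / (1 − (1+0.0119792)^−84) = $324.39.
Monthly savings = $531.78 − $324.39 = $207.39.
Break-even = $500.00 / $207.39 = 2.41 → 3 months.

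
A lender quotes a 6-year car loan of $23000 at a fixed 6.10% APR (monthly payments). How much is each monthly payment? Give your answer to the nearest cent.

At 6.10% the monthly rate is 0.0050833, so the payment is 23,000 × 0.0050833 / (1 − 1.0050833^−72) = $382.26.

$382.26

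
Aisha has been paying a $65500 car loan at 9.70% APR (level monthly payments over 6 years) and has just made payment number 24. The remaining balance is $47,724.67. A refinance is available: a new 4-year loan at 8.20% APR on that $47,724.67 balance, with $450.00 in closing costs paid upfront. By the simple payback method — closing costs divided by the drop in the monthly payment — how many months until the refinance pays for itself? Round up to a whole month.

Current payment = 65,500 × 9.7%/12 / (1 − (1+0.0080833)^−72) = $1,203.56.
Refinanced payment = 47,724.67 × 0.0068333 / (1 − (1+0.0068333)^−48) = $1,169.58.
Monthly savings = $1,203.56 − $1,169.58 = $33.98.
Break-even = $450.00 / $33.98 = 13.24 → 14 months.

14 months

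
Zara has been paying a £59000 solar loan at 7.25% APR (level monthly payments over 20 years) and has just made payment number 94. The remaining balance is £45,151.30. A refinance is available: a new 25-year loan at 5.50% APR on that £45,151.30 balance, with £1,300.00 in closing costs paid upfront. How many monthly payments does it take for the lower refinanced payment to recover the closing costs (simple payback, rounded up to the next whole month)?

7 months

Current payment = 59,000 × 7.25%/12 / (1 − (1+0.0060417)^−240) = £466.32.
Refinanced payment = 45,151.30 × 0.0045833 / (1 − (1+0.0045833)^−300) = £277.27.
Monthly savings = £466.32 − £277.27 = £189.05.
Break-even = £1,300.00 / £189.05 = 6.88 → 7 months.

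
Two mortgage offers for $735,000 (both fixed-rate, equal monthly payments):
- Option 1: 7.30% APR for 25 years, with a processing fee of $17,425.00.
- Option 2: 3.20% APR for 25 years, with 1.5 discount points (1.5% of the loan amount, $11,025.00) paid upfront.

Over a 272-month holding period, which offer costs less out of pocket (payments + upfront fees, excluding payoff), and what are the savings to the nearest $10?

Option 1: monthly rate = 7.3%/12 = 0.0060833; payment = 735,000 × 0.0060833 / (1 − (1+0.0060833)^−300) = $5,336.33.
Option 2: monthly rate = 3.2%/12 = 0.0026667; payment = 735,000 × 0.0026667 / (1 − (1+0.0026667)^−300) = $3,562.39.
Over 272 months: Option 1 costs 272 × $5,336.33 + $17,425.00 = $1,468,906.76; Option 2 costs 272 × $3,562.39 + $11,025.00 = $979,995.08.
Option 2 is cheaper by $1,468,906.76 − $979,995.08 = $488,911.68.

Option 2 by $488,910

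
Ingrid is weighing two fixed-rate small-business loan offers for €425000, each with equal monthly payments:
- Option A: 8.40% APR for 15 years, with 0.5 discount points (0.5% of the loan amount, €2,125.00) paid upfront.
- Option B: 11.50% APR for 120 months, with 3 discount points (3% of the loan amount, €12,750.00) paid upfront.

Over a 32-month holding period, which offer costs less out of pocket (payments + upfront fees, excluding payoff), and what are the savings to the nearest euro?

Option A: at 8.40% the monthly rate is 0.0070000, so the payment is 425,000 × 0.0070000 / (1 − 1.0070000^−180) = €4,160.27.
Option B: at 11.50% the monthly rate is 0.0095833, so the payment is 425,000 × 0.0095833 / (1 − 1.0095833^−120) = €5,975.31.
Over 32 months: Option A costs 32 × €4,160.27 + €2,125.00 = €135,253.64; Option B costs 32 × €5,975.31 + €12,750.00 = €203,959.92.
Option A is cheaper by €203,959.92 − €135,253.64 = €68,706.28.

Option A by €68,706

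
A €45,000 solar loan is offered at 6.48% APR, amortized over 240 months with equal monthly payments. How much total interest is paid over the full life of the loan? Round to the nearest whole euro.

Monthly rate = 6.48%/12 = 0.0054000; payment = 45,000 × 0.0054000 / (1 − (1+0.0054000)^−240) = €334.98.
Total paid = 240 × €334.98 = €80,395.20; interest = €80,395.20 − €45,000 = €35,395.20.

€35,395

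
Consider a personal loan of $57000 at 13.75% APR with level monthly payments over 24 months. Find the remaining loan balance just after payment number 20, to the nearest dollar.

$10,614

With monthly rate i = 13.75%/12 = 0.0114583, the balance after k of n payments is P · [(1+i)^n − (1+i)^k] / [(1+i)^n − 1].
(1+0.0114583)^24 = 1.31447377 and (1+0.0114583)^20 = 1.25591410, so the balance is 57,000 × (1.31447377 − 1.25591410) / (1.31447377 − 1) = $10,614.24.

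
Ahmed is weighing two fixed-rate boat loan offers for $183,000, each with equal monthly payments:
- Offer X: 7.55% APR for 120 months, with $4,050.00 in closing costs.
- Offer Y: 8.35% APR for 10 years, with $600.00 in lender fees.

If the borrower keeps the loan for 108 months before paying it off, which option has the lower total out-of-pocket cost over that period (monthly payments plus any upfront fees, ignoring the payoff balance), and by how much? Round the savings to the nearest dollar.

Offer X: monthly rate = 7.55%/12 = 0.0062917; payment = 183,000 × 0.0062917 / (1 − (1+0.0062917)^−120) = $2,177.02.
Offer Y: at 8.35% the monthly rate is 0.0069583, so the payment is 183,000 × 0.0069583 / (1 − 1.0069583^−120) = $2,254.28.
Over 108 months: Offer X costs 108 × $2,177.02 + $4,050.00 = $239,168.16; Offer Y costs 108 × $2,254.28 + $600.00 = $244,062.24.
Offer X is cheaper by $244,062.24 − $239,168.16 = $4,894.08.

Offer X by $4,894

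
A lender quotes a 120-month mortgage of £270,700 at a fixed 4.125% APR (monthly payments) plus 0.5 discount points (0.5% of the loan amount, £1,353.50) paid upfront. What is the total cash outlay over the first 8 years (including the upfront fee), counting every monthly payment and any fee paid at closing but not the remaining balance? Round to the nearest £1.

At 4.125% the monthly rate is 0.0034375, so the payment is 270,700 × 0.0034375 / (1 − 1.0034375^−120) = £2,756.82.
Total outlay = 96 × £2,756.82 + £1,353.50 = £266,008.22.

£266,008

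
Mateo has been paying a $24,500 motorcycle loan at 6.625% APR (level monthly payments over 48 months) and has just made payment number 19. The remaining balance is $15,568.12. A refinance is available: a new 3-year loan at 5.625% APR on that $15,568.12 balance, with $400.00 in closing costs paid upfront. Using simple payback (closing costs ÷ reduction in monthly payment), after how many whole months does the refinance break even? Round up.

4 months

Current payment = 24,500 × 6.625%/12 / (1 − (1+0.0055208)^−48) = $582.43.
Refinanced payment = 15,568.12 × 0.0046875 / (1 − (1+0.0046875)^−36) = $470.97.
Monthly savings = $582.43 − $470.97 = $111.46.
Break-even = $400.00 / $111.46 = 3.59 → 4 months.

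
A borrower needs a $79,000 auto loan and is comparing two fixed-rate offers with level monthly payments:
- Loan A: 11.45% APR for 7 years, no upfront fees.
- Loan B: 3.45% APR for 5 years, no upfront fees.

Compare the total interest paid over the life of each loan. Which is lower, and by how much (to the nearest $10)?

Loan A: monthly rate = 11.45%/12 = 0.0095417; payment = 79,000 × 0.0095417 / (1 − (1+0.0095417)^−84) = $1,371.44.
Total interest on Loan A = 84 × $1,371.44 − $79,000 = $36,200.96.
Loan B: at 3.45% the monthly rate is 0.0028750, so the payment is 79,000 × 0.0028750 / (1 − 1.0028750^−60) = $1,435.38.
Total interest on Loan B = 60 × $1,435.38 − $79,000 = $7,122.80.
Loan B is lower by $29,078.16.

Loan B by $29,080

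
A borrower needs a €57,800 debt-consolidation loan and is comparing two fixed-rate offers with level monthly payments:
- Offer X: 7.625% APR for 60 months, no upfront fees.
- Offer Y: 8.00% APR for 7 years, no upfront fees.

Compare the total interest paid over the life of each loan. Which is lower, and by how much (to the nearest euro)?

Offer X: at 7.625% the monthly rate is 0.0063542, so the payment is 57,800 × 0.0063542 / (1 − 1.0063542^−60) = €1,161.63.
Total interest on Offer X = 60 × €1,161.63 − €57,800 = €11,897.80.
Offer Y: at 8.00% the monthly rate is 0.0066667, so the payment is 57,800 × 0.0066667 / (1 − 1.0066667^−84) = €900.88.
Total interest on Offer Y = 84 × €900.88 − €57,800 = €17,873.92.
Offer X is lower by €5,976.12.

Offer X by €5,976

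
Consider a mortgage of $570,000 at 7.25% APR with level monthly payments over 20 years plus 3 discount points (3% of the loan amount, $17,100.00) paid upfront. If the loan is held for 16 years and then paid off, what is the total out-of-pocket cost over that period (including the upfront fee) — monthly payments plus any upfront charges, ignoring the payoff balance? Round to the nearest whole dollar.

Monthly rate = 7.25%/12 = 0.0060417; payment = 570,000 × 0.0060417 / (1 − (1+0.0060417)^−240) = $4,505.14.
Total outlay = 192 × $4,505.14 + $17,100.00 = $882,086.88.

$882,087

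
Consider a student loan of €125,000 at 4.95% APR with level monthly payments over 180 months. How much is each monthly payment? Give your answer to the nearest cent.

Monthly rate = 4.95%/12 = 0.0041250; payment = 125,000 × 0.0041250 / (1 − (1+0.0041250)^−180) = €985.24.

€985.24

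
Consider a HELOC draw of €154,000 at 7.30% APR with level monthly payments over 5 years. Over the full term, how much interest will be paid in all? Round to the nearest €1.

At 7.30% the monthly rate is 0.0060833, so the payment is 154,000 × 0.0060833 / (1 − 1.0060833^−60) = €3,071.23.
Total paid = 60 × €3,071.23 = €184,273.80; interest = €184,273.80 − €154,000 = €30,273.80.

€30,274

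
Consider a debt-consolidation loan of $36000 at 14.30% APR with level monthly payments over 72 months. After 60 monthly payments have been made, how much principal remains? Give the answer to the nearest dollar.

$8,313

With monthly rate i = 14.3%/12 = 0.0119167, the balance after k of n payments is P · [(1+i)^n − (1+i)^k] / [(1+i)^n − 1].
(1+0.0119167)^72 = 2.34650739 and (1+0.0119167)^60 = 2.03556483, so the balance is 36,000 × (2.34650739 − 2.03556483) / (2.34650739 − 1) = $8,313.31.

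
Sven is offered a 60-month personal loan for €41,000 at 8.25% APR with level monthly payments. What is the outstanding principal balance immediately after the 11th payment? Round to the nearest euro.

With monthly rate i = 8.25%/12 = 0.0068750, the balance after k of n payments is P · [(1+i)^n − (1+i)^k] / [(1+i)^n − 1].
(1+0.0068750)^60 = 1.50845884 and (1+0.0068750)^11 = 1.07827897, so the balance is 41,000 × (1.50845884 − 1.07827897) / (1.50845884 − 1) = €34,687.91.

€34,688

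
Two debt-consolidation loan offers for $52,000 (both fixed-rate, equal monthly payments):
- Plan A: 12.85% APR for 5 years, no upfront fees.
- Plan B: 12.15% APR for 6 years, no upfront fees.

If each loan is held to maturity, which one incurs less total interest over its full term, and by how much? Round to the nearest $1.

Plan A by $2,738

Plan A: at 12.85% the monthly rate is 0.0107083, so the payment is 52,000 × 0.0107083 / (1 − 1.0107083^−60) = $1,179.17.
Total interest on Plan A = 60 × $1,179.17 − $52,000 = $18,750.20.
Plan B: monthly rate = 12.15%/12 = 0.0101250; payment = 52,000 × 0.0101250 / (1 − (1+0.0101250)^−72) = $1,020.67.
Total interest on Plan B = 72 × $1,020.67 − $52,000 = $21,488.24.
Plan A is lower by $2,738.04.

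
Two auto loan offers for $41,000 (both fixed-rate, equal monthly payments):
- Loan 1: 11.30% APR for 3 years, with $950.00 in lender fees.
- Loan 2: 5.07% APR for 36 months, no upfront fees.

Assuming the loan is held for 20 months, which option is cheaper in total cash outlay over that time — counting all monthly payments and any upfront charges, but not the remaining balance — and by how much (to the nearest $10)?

Loan 1: monthly rate = 11.3%/12 = 0.0094167; payment = 41,000 × 0.0094167 / (1 − (1+0.0094167)^−36) = $1,348.12.
Loan 2: monthly rate = 5.07%/12 = 0.0042250; payment = 41,000 × 0.0042250 / (1 − (1+0.0042250)^−36) = $1,230.10.
Over 20 months: Loan 1 costs 20 × $1,348.12 + $950.00 = $27,912.40; Loan 2 costs 20 × $1,230.10 = $24,602.00.
Loan 2 is cheaper by $27,912.40 − $24,602.00 = $3,310.40.

Loan 2 by $3,310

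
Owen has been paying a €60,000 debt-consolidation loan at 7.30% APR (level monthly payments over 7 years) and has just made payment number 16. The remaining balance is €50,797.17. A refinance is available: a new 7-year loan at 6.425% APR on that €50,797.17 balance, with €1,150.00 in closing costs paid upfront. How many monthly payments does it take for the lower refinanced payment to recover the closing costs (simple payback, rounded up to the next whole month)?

Current payment = 60,000 × 7.3%/12 / (1 − (1+0.0060833)^−84) = €914.39.
Refinanced payment = 50,797.17 × 0.0053542 / (1 − (1+0.0053542)^−84) = €752.47.
Monthly savings = €914.39 − €752.47 = €161.92.
Break-even = €1,150.00 / €161.92 = 7.10 → 8 months.

8 months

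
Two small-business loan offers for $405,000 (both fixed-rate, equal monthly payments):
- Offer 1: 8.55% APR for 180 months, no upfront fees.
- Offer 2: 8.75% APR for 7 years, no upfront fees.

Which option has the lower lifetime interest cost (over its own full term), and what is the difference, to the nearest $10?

Offer 2 by $176,970

Offer 1: at 8.55% the monthly rate is 0.0071250, so the payment is 405,000 × 0.0071250 / (1 − 1.0071250^−180) = $4,000.07.
Total interest on Offer 1 = 180 × $4,000.07 − $405,000 = $315,012.60.
Offer 2: at 8.75% the monthly rate is 0.0072917, so the payment is 405,000 × 0.0072917 / (1 − 1.0072917^−84) = $6,464.81.
Total interest on Offer 2 = 84 × $6,464.81 − $405,000 = $138,044.04.
Offer 2 is lower by $176,968.56.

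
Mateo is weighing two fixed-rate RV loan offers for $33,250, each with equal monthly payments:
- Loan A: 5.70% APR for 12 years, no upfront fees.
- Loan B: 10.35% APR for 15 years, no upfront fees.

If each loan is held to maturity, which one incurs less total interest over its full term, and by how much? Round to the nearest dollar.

Loan A: monthly rate = 5.7%/12 = 0.0047500; payment = 33,250 × 0.0047500 / (1 − (1+0.0047500)^−144) = $319.33.
Total interest on Loan A = 144 × $319.33 − $33,250 = $12,733.52.
Loan B: monthly rate = 10.35%/12 = 0.0086250; payment = 33,250 × 0.0086250 / (1 − (1+0.0086250)^−180) = $364.46.
Total interest on Loan B = 180 × $364.46 − $33,250 = $32,352.80.
Loan A is lower by $19,619.28.

Loan A by $19,619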